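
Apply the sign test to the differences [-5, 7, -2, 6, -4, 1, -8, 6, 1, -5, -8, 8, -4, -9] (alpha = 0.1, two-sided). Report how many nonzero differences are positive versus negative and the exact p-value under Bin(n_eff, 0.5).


Step 1: Discard zero differences. Original n = 14; n_eff = number of nonzero differences = 14.
Nonzero differences (with sign): -5, +7, -2, +6, -4, +1, -8, +6, +1, -5, -8, +8, -4, -9
Step 2: Count signs: positive = 6, negative = 8.
Step 3: Under H0: P(positive) = 0.5, so the number of positives S ~ Bin(14, 0.5).
Step 4: Two-sided exact p-value = sum of Bin(14,0.5) probabilities at or below the observed probability = 0.790527.
Step 5: alpha = 0.1. fail to reject H0.

n_eff = 14, pos = 6, neg = 8, p = 0.790527, fail to reject H0.


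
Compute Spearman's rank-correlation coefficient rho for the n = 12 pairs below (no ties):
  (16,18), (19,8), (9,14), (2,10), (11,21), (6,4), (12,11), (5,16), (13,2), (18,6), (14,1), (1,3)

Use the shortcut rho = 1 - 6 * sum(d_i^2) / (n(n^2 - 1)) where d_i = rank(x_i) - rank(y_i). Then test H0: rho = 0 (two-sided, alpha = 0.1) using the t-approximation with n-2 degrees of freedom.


Step 1: Rank x and y separately (midranks; no ties here).
rank(x): 16->10, 19->12, 9->5, 2->2, 11->6, 6->4, 12->7, 5->3, 13->8, 18->11, 14->9, 1->1
rank(y): 18->11, 8->6, 14->9, 10->7, 21->12, 4->4, 11->8, 16->10, 2->2, 6->5, 1->1, 3->3
Step 2: d_i = R_x(i) - R_y(i); compute d_i^2.
  (10-11)^2=1, (12-6)^2=36, (5-9)^2=16, (2-7)^2=25, (6-12)^2=36, (4-4)^2=0, (7-8)^2=1, (3-10)^2=49, (8-2)^2=36, (11-5)^2=36, (9-1)^2=64, (1-3)^2=4
sum(d^2) = 304.
Step 3: rho = 1 - 6*304 / (12*(12^2 - 1)) = 1 - 1824/1716 = -0.062937.
Step 4: Under H0, t = rho * sqrt((n-2)/(1-rho^2)) = -0.1994 ~ t(10).
Step 5: Two-sided p-value from the t-distribution with 10 df = 0.845931.
Step 6: alpha = 0.1. fail to reject H0.

rho = -0.0629, p = 0.845931, fail to reject H0 at alpha = 0.1.


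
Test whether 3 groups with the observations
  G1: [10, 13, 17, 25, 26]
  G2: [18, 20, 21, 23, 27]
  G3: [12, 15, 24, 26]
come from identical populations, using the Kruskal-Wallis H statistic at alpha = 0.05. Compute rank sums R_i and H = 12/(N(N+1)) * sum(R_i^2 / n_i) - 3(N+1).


Step 1: Combine all N = 14 observations and assign midranks.
sorted (value, group, rank): (10,G1,1), (12,G3,2), (13,G1,3), (15,G3,4), (17,G1,5), (18,G2,6), (20,G2,7), (21,G2,8), (23,G2,9), (24,G3,10), (25,G1,11), (26,G1,12.5), (26,G3,12.5), (27,G2,14)
Step 2: Sum ranks within each group.
R_1 = 32.5 (n_1 = 5)
R_2 = 44 (n_2 = 5)
R_3 = 28.5 (n_3 = 4)
Step 3: H = 12/(N(N+1)) * sum(R_i^2/n_i) - 3(N+1)
     = 12/(14*15) * (32.5^2/5 + 44^2/5 + 28.5^2/4) - 3*15
     = 0.057143 * 801.513 - 45
     = 0.800714.
Step 4: Ties present; correction factor C = 1 - 6/(14^3 - 14) = 0.997802. Corrected H = 0.800714 / 0.997802 = 0.802478.
Step 5: Under H0, H ~ chi^2(2); p-value = 0.669490.
Step 6: alpha = 0.05. fail to reject H0.

H = 0.8025, df = 2, p = 0.669490, fail to reject H0.


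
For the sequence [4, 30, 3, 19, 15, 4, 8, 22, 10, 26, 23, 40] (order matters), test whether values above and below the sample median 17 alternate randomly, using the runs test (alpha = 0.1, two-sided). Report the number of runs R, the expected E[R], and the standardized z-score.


Step 1: Compute median = 17; label A = above, B = below.
Labels in order: BABABBBABAAA  (n_A = 6, n_B = 6)
Step 2: Count runs R = 8.
Step 3: Under H0 (random ordering), E[R] = 2*n_A*n_B/(n_A+n_B) + 1 = 2*6*6/12 + 1 = 7.0000.
        Var[R] = 2*n_A*n_B*(2*n_A*n_B - n_A - n_B) / ((n_A+n_B)^2 * (n_A+n_B-1)) = 4320/1584 = 2.7273.
        SD[R] = 1.6514.
Step 4: Continuity-corrected z = (R - 0.5 - E[R]) / SD[R] = (8 - 0.5 - 7.0000) / 1.6514 = 0.3028.
Step 5: Two-sided p-value via normal approximation = 2*(1 - Phi(|z|)) = 0.762069.
Step 6: alpha = 0.1. fail to reject H0.

R = 8, z = 0.3028, p = 0.762069, fail to reject H0.


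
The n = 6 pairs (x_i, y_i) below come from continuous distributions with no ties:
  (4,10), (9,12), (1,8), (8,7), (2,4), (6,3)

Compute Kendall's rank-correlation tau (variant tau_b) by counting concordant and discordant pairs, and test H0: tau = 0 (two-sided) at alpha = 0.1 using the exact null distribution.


Step 1: Enumerate the 15 unordered pairs (i,j) with i<j and classify each by sign(x_j-x_i) * sign(y_j-y_i).
  (1,2):dx=+5,dy=+2->C; (1,3):dx=-3,dy=-2->C; (1,4):dx=+4,dy=-3->D; (1,5):dx=-2,dy=-6->C
  (1,6):dx=+2,dy=-7->D; (2,3):dx=-8,dy=-4->C; (2,4):dx=-1,dy=-5->C; (2,5):dx=-7,dy=-8->C
  (2,6):dx=-3,dy=-9->C; (3,4):dx=+7,dy=-1->D; (3,5):dx=+1,dy=-4->D; (3,6):dx=+5,dy=-5->D
  (4,5):dx=-6,dy=-3->C; (4,6):dx=-2,dy=-4->C; (5,6):dx=+4,dy=-1->D
Step 2: C = 9, D = 6, total pairs = 15.
Step 3: tau = (C - D)/(n(n-1)/2) = (9 - 6)/15 = 0.200000.
Step 4: Exact two-sided p-value (enumerate n! = 720 permutations of y under H0): p = 0.719444.
Step 5: alpha = 0.1. fail to reject H0.

tau_b = 0.2000 (C=9, D=6), p = 0.719444, fail to reject H0.


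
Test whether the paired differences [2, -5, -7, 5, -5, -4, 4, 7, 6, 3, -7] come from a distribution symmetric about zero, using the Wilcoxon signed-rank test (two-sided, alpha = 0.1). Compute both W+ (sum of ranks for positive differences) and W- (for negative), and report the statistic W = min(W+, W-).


Step 1: Drop any zero differences (none here) and take |d_i|.
|d| = [2, 5, 7, 5, 5, 4, 4, 7, 6, 3, 7]
Step 2: Midrank |d_i| (ties get averaged ranks).
ranks: |2|->1, |5|->6, |7|->10, |5|->6, |5|->6, |4|->3.5, |4|->3.5, |7|->10, |6|->8, |3|->2, |7|->10
Step 3: Attach original signs; sum ranks with positive sign and with negative sign.
W+ = 1 + 6 + 3.5 + 10 + 8 + 2 = 30.5
W- = 6 + 10 + 6 + 3.5 + 10 = 35.5
(Check: W+ + W- = 66 should equal n(n+1)/2 = 66.)
Step 4: Test statistic W = min(W+, W-) = 30.5.
Step 5: Ties in |d|, so use the tie-corrected normal approximation.
        E[W] = n(n+1)/4 = 11*12/4 = 33.
        Tie groups: |d|=4 (t=2), |d|=5 (t=3), |d|=7 (t=3); sum(t^3 - t) = 54.
        Var[W] = n(n+1)(2n+1)/24 - sum(t^3-t)/48 = 3036/24 - 54/48 = 125.375.
        z = (W - E[W]) / sqrt(Var[W]) = (30.5 - 33) / 11.1971 = -0.2233.
        Two-sided p = 2*Phi(z) = 0.823324.
Step 6: alpha = 0.1. fail to reject H0.

W+ = 30.5, W- = 35.5, W = min = 30.5, p = 0.823324, fail to reject H0.


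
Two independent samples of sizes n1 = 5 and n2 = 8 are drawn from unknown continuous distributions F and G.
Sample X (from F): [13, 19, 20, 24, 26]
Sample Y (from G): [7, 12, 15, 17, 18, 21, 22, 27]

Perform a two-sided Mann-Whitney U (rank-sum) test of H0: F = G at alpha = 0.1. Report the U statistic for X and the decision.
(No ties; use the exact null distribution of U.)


Step 1: Combine and sort all 13 observations; assign midranks.
sorted (value, group): (7,Y), (12,Y), (13,X), (15,Y), (17,Y), (18,Y), (19,X), (20,X), (21,Y), (22,Y), (24,X), (26,X), (27,Y)
ranks: 7->1, 12->2, 13->3, 15->4, 17->5, 18->6, 19->7, 20->8, 21->9, 22->10, 24->11, 26->12, 27->13
Step 2: Rank sum for X: R1 = 3 + 7 + 8 + 11 + 12 = 41.
Step 3: U_X = R1 - n1(n1+1)/2 = 41 - 5*6/2 = 41 - 15 = 26.
       U_Y = n1*n2 - U_X = 40 - 26 = 14.
Step 4: No ties, so the exact null distribution of U (based on enumerating the C(13,5) = 1287 equally likely rank assignments) gives the two-sided p-value.
Step 5: p-value = 0.435120; compare to alpha = 0.1. fail to reject H0.

U_X = 26, p = 0.435120, fail to reject H0 at alpha = 0.1.


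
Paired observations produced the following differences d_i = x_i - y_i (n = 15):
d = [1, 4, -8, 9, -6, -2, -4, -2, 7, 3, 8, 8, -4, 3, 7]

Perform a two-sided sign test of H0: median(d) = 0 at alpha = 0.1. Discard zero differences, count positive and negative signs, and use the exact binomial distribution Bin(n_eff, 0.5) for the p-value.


Step 1: Discard zero differences. Original n = 15; n_eff = number of nonzero differences = 15.
Nonzero differences (with sign): +1, +4, -8, +9, -6, -2, -4, -2, +7, +3, +8, +8, -4, +3, +7
Step 2: Count signs: positive = 9, negative = 6.
Step 3: Under H0: P(positive) = 0.5, so the number of positives S ~ Bin(15, 0.5).
Step 4: Two-sided exact p-value = sum of Bin(15,0.5) probabilities at or below the observed probability = 0.607239.
Step 5: alpha = 0.1. fail to reject H0.

n_eff = 15, pos = 9, neg = 6, p = 0.607239, fail to reject H0.


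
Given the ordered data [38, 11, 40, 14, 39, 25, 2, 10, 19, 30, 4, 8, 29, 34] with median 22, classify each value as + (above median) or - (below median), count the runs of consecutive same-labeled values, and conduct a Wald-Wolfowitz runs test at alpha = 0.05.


Step 1: Compute median = 22; label A = above, B = below.
Labels in order: ABABAABBBABBAA  (n_A = 7, n_B = 7)
Step 2: Count runs R = 9.
Step 3: Under H0 (random ordering), E[R] = 2*n_A*n_B/(n_A+n_B) + 1 = 2*7*7/14 + 1 = 8.0000.
        Var[R] = 2*n_A*n_B*(2*n_A*n_B - n_A - n_B) / ((n_A+n_B)^2 * (n_A+n_B-1)) = 8232/2548 = 3.2308.
        SD[R] = 1.7974.
Step 4: Continuity-corrected z = (R - 0.5 - E[R]) / SD[R] = (9 - 0.5 - 8.0000) / 1.7974 = 0.2782.
Step 5: Two-sided p-value via normal approximation = 2*(1 - Phi(|z|)) = 0.780879.
Step 6: alpha = 0.05. fail to reject H0.

R = 9, z = 0.2782, p = 0.780879, fail to reject H0.


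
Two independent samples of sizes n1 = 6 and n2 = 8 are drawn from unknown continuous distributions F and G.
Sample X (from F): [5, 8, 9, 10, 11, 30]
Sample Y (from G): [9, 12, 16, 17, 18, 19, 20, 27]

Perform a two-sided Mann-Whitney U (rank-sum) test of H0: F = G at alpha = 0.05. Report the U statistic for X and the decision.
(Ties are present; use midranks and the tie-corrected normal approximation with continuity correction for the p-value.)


Step 1: Combine and sort all 14 observations; assign midranks.
sorted (value, group): (5,X), (8,X), (9,X), (9,Y), (10,X), (11,X), (12,Y), (16,Y), (17,Y), (18,Y), (19,Y), (20,Y), (27,Y), (30,X)
ranks: 5->1, 8->2, 9->3.5, 9->3.5, 10->5, 11->6, 12->7, 16->8, 17->9, 18->10, 19->11, 20->12, 27->13, 30->14
Step 2: Rank sum for X: R1 = 1 + 2 + 3.5 + 5 + 6 + 14 = 31.5.
Step 3: U_X = R1 - n1(n1+1)/2 = 31.5 - 6*7/2 = 31.5 - 21 = 10.5.
       U_Y = n1*n2 - U_X = 48 - 10.5 = 37.5.
Step 4: Ties are present, so use the tie-corrected normal approximation (with continuity correction) for the p-value.
Step 5: p-value = 0.092930; compare to alpha = 0.05. fail to reject H0.

U_X = 10.5, p = 0.092930, fail to reject H0 at alpha = 0.05.


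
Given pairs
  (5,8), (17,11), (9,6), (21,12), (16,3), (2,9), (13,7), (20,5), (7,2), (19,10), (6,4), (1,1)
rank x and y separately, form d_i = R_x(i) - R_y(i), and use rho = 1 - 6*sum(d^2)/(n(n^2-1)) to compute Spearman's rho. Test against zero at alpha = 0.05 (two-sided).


Step 1: Rank x and y separately (midranks; no ties here).
rank(x): 5->3, 17->9, 9->6, 21->12, 16->8, 2->2, 13->7, 20->11, 7->5, 19->10, 6->4, 1->1
rank(y): 8->8, 11->11, 6->6, 12->12, 3->3, 9->9, 7->7, 5->5, 2->2, 10->10, 4->4, 1->1
Step 2: d_i = R_x(i) - R_y(i); compute d_i^2.
  (3-8)^2=25, (9-11)^2=4, (6-6)^2=0, (12-12)^2=0, (8-3)^2=25, (2-9)^2=49, (7-7)^2=0, (11-5)^2=36, (5-2)^2=9, (10-10)^2=0, (4-4)^2=0, (1-1)^2=0
sum(d^2) = 148.
Step 3: rho = 1 - 6*148 / (12*(12^2 - 1)) = 1 - 888/1716 = 0.482517.
Step 4: Under H0, t = rho * sqrt((n-2)/(1-rho^2)) = 1.7421 ~ t(10).
Step 5: Two-sided p-value from the t-distribution with 10 df = 0.112109.
Step 6: alpha = 0.05. fail to reject H0.

rho = 0.4825, p = 0.112109, fail to reject H0 at alpha = 0.05.


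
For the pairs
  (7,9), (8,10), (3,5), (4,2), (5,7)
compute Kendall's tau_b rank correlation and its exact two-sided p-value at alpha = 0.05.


Step 1: Enumerate the 10 unordered pairs (i,j) with i<j and classify each by sign(x_j-x_i) * sign(y_j-y_i).
  (1,2):dx=+1,dy=+1->C; (1,3):dx=-4,dy=-4->C; (1,4):dx=-3,dy=-7->C; (1,5):dx=-2,dy=-2->C
  (2,3):dx=-5,dy=-5->C; (2,4):dx=-4,dy=-8->C; (2,5):dx=-3,dy=-3->C; (3,4):dx=+1,dy=-3->D
  (3,5):dx=+2,dy=+2->C; (4,5):dx=+1,dy=+5->C
Step 2: C = 9, D = 1, total pairs = 10.
Step 3: tau = (C - D)/(n(n-1)/2) = (9 - 1)/10 = 0.800000.
Step 4: Exact two-sided p-value (enumerate n! = 120 permutations of y under H0): p = 0.083333.
Step 5: alpha = 0.05. fail to reject H0.

tau_b = 0.8000 (C=9, D=1), p = 0.083333, fail to reject H0.


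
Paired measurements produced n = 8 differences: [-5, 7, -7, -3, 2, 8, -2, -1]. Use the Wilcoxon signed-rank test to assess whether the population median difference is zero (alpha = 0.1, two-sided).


Step 1: Drop any zero differences (none here) and take |d_i|.
|d| = [5, 7, 7, 3, 2, 8, 2, 1]
Step 2: Midrank |d_i| (ties get averaged ranks).
ranks: |5|->5, |7|->6.5, |7|->6.5, |3|->4, |2|->2.5, |8|->8, |2|->2.5, |1|->1
Step 3: Attach original signs; sum ranks with positive sign and with negative sign.
W+ = 6.5 + 2.5 + 8 = 17
W- = 5 + 6.5 + 4 + 2.5 + 1 = 19
(Check: W+ + W- = 36 should equal n(n+1)/2 = 36.)
Step 4: Test statistic W = min(W+, W-) = 17.
Step 5: Ties in |d|, so use the tie-corrected normal approximation.
        E[W] = n(n+1)/4 = 8*9/4 = 18.
        Tie groups: |d|=2 (t=2), |d|=7 (t=2); sum(t^3 - t) = 12.
        Var[W] = n(n+1)(2n+1)/24 - sum(t^3-t)/48 = 1224/24 - 12/48 = 50.75.
        z = (W - E[W]) / sqrt(Var[W]) = (17 - 18) / 7.1239 = -0.1404.
        Two-sided p = 2*Phi(z) = 0.888366.
Step 6: alpha = 0.1. fail to reject H0.

W+ = 17, W- = 19, W = min = 17, p = 0.888366, fail to reject H0.


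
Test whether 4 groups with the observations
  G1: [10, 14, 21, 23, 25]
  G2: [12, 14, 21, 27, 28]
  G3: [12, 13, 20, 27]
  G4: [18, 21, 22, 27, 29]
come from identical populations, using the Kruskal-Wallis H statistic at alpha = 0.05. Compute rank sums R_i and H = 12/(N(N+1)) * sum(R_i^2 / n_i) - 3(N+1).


Step 1: Combine all N = 19 observations and assign midranks.
sorted (value, group, rank): (10,G1,1), (12,G2,2.5), (12,G3,2.5), (13,G3,4), (14,G1,5.5), (14,G2,5.5), (18,G4,7), (20,G3,8), (21,G1,10), (21,G2,10), (21,G4,10), (22,G4,12), (23,G1,13), (25,G1,14), (27,G2,16), (27,G3,16), (27,G4,16), (28,G2,18), (29,G4,19)
Step 2: Sum ranks within each group.
R_1 = 43.5 (n_1 = 5)
R_2 = 52 (n_2 = 5)
R_3 = 30.5 (n_3 = 4)
R_4 = 64 (n_4 = 5)
Step 3: H = 12/(N(N+1)) * sum(R_i^2/n_i) - 3(N+1)
     = 12/(19*20) * (43.5^2/5 + 52^2/5 + 30.5^2/4 + 64^2/5) - 3*20
     = 0.031579 * 1971.01 - 60
     = 2.242500.
Step 4: Ties present; correction factor C = 1 - 60/(19^3 - 19) = 0.991228. Corrected H = 2.242500 / 0.991228 = 2.262345.
Step 5: Under H0, H ~ chi^2(3); p-value = 0.519773.
Step 6: alpha = 0.05. fail to reject H0.

H = 2.2623, df = 3, p = 0.519773, fail to reject H0.


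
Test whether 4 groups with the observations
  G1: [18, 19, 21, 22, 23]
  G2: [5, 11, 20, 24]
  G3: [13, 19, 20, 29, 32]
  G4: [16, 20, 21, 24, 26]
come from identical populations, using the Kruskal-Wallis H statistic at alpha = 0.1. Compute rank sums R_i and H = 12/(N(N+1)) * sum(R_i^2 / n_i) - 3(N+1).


Step 1: Combine all N = 19 observations and assign midranks.
sorted (value, group, rank): (5,G2,1), (11,G2,2), (13,G3,3), (16,G4,4), (18,G1,5), (19,G1,6.5), (19,G3,6.5), (20,G2,9), (20,G3,9), (20,G4,9), (21,G1,11.5), (21,G4,11.5), (22,G1,13), (23,G1,14), (24,G2,15.5), (24,G4,15.5), (26,G4,17), (29,G3,18), (32,G3,19)
Step 2: Sum ranks within each group.
R_1 = 50 (n_1 = 5)
R_2 = 27.5 (n_2 = 4)
R_3 = 55.5 (n_3 = 5)
R_4 = 57 (n_4 = 5)
Step 3: H = 12/(N(N+1)) * sum(R_i^2/n_i) - 3(N+1)
     = 12/(19*20) * (50^2/5 + 27.5^2/4 + 55.5^2/5 + 57^2/5) - 3*20
     = 0.031579 * 1954.91 - 60
     = 1.734079.
Step 4: Ties present; correction factor C = 1 - 42/(19^3 - 19) = 0.993860. Corrected H = 1.734079 / 0.993860 = 1.744793.
Step 5: Under H0, H ~ chi^2(3); p-value = 0.627022.
Step 6: alpha = 0.1. fail to reject H0.

H = 1.7448, df = 3, p = 0.627022, fail to reject H0.


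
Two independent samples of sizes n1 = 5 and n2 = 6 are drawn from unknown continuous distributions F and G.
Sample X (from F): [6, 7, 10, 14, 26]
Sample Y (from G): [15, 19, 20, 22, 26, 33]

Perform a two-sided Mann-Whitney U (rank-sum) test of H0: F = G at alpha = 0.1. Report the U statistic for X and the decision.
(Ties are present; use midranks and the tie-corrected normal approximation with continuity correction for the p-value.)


Step 1: Combine and sort all 11 observations; assign midranks.
sorted (value, group): (6,X), (7,X), (10,X), (14,X), (15,Y), (19,Y), (20,Y), (22,Y), (26,X), (26,Y), (33,Y)
ranks: 6->1, 7->2, 10->3, 14->4, 15->5, 19->6, 20->7, 22->8, 26->9.5, 26->9.5, 33->11
Step 2: Rank sum for X: R1 = 1 + 2 + 3 + 4 + 9.5 = 19.5.
Step 3: U_X = R1 - n1(n1+1)/2 = 19.5 - 5*6/2 = 19.5 - 15 = 4.5.
       U_Y = n1*n2 - U_X = 30 - 4.5 = 25.5.
Step 4: Ties are present, so use the tie-corrected normal approximation (with continuity correction) for the p-value.
Step 5: p-value = 0.067264; compare to alpha = 0.1. reject H0.

U_X = 4.5, p = 0.067264, reject H0 at alpha = 0.1.


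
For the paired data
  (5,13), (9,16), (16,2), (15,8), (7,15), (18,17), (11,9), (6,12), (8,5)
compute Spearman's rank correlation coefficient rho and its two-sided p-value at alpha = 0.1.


Step 1: Rank x and y separately (midranks; no ties here).
rank(x): 5->1, 9->5, 16->8, 15->7, 7->3, 18->9, 11->6, 6->2, 8->4
rank(y): 13->6, 16->8, 2->1, 8->3, 15->7, 17->9, 9->4, 12->5, 5->2
Step 2: d_i = R_x(i) - R_y(i); compute d_i^2.
  (1-6)^2=25, (5-8)^2=9, (8-1)^2=49, (7-3)^2=16, (3-7)^2=16, (9-9)^2=0, (6-4)^2=4, (2-5)^2=9, (4-2)^2=4
sum(d^2) = 132.
Step 3: rho = 1 - 6*132 / (9*(9^2 - 1)) = 1 - 792/720 = -0.100000.
Step 4: Under H0, t = rho * sqrt((n-2)/(1-rho^2)) = -0.2659 ~ t(7).
Step 5: Two-sided p-value from the t-distribution with 7 df = 0.797972.
Step 6: alpha = 0.1. fail to reject H0.

rho = -0.1000, p = 0.797972, fail to reject H0 at alpha = 0.1.


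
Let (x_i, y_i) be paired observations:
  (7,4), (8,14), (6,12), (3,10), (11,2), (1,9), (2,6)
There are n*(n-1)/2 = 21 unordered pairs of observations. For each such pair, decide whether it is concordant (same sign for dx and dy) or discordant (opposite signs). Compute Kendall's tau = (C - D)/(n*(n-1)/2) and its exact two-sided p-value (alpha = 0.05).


Step 1: Enumerate the 21 unordered pairs (i,j) with i<j and classify each by sign(x_j-x_i) * sign(y_j-y_i).
  (1,2):dx=+1,dy=+10->C; (1,3):dx=-1,dy=+8->D; (1,4):dx=-4,dy=+6->D; (1,5):dx=+4,dy=-2->D
  (1,6):dx=-6,dy=+5->D; (1,7):dx=-5,dy=+2->D; (2,3):dx=-2,dy=-2->C; (2,4):dx=-5,dy=-4->C
  (2,5):dx=+3,dy=-12->D; (2,6):dx=-7,dy=-5->C; (2,7):dx=-6,dy=-8->C; (3,4):dx=-3,dy=-2->C
  (3,5):dx=+5,dy=-10->D; (3,6):dx=-5,dy=-3->C; (3,7):dx=-4,dy=-6->C; (4,5):dx=+8,dy=-8->D
  (4,6):dx=-2,dy=-1->C; (4,7):dx=-1,dy=-4->C; (5,6):dx=-10,dy=+7->D; (5,7):dx=-9,dy=+4->D
  (6,7):dx=+1,dy=-3->D
Step 2: C = 10, D = 11, total pairs = 21.
Step 3: tau = (C - D)/(n(n-1)/2) = (10 - 11)/21 = -0.047619.
Step 4: Exact two-sided p-value (enumerate n! = 5040 permutations of y under H0): p = 1.000000.
Step 5: alpha = 0.05. fail to reject H0.

tau_b = -0.0476 (C=10, D=11), p = 1.000000, fail to reject H0.


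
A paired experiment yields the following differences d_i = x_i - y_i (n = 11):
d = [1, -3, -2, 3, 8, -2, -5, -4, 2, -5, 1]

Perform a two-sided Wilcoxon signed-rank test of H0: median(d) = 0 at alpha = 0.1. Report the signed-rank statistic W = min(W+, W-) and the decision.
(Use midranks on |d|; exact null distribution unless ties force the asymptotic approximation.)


Step 1: Drop any zero differences (none here) and take |d_i|.
|d| = [1, 3, 2, 3, 8, 2, 5, 4, 2, 5, 1]
Step 2: Midrank |d_i| (ties get averaged ranks).
ranks: |1|->1.5, |3|->6.5, |2|->4, |3|->6.5, |8|->11, |2|->4, |5|->9.5, |4|->8, |2|->4, |5|->9.5, |1|->1.5
Step 3: Attach original signs; sum ranks with positive sign and with negative sign.
W+ = 1.5 + 6.5 + 11 + 4 + 1.5 = 24.5
W- = 6.5 + 4 + 4 + 9.5 + 8 + 9.5 = 41.5
(Check: W+ + W- = 66 should equal n(n+1)/2 = 66.)
Step 4: Test statistic W = min(W+, W-) = 24.5.
Step 5: Ties in |d|, so use the tie-corrected normal approximation.
        E[W] = n(n+1)/4 = 11*12/4 = 33.
        Tie groups: |d|=1 (t=2), |d|=2 (t=3), |d|=3 (t=2), |d|=5 (t=2); sum(t^3 - t) = 42.
        Var[W] = n(n+1)(2n+1)/24 - sum(t^3-t)/48 = 3036/24 - 42/48 = 125.625.
        z = (W - E[W]) / sqrt(Var[W]) = (24.5 - 33) / 11.2083 = -0.7584.
        Two-sided p = 2*Phi(z) = 0.448230.
Step 6: alpha = 0.1. fail to reject H0.

W+ = 24.5, W- = 41.5, W = min = 24.5, p = 0.448230, fail to reject H0.


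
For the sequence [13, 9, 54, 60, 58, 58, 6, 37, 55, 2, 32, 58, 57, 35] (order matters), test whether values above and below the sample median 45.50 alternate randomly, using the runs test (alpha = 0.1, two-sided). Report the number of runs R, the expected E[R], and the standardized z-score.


Step 1: Compute median = 45.50; label A = above, B = below.
Labels in order: BBAAAABBABBAAB  (n_A = 7, n_B = 7)
Step 2: Count runs R = 7.
Step 3: Under H0 (random ordering), E[R] = 2*n_A*n_B/(n_A+n_B) + 1 = 2*7*7/14 + 1 = 8.0000.
        Var[R] = 2*n_A*n_B*(2*n_A*n_B - n_A - n_B) / ((n_A+n_B)^2 * (n_A+n_B-1)) = 8232/2548 = 3.2308.
        SD[R] = 1.7974.
Step 4: Continuity-corrected z = (R + 0.5 - E[R]) / SD[R] = (7 + 0.5 - 8.0000) / 1.7974 = -0.2782.
Step 5: Two-sided p-value via normal approximation = 2*(1 - Phi(|z|)) = 0.780879.
Step 6: alpha = 0.1. fail to reject H0.

R = 7, z = -0.2782, p = 0.780879, fail to reject H0.


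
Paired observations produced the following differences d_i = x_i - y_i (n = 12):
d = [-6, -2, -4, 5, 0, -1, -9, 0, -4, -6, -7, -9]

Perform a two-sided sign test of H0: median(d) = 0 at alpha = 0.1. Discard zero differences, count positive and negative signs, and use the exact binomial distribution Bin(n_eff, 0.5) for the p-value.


Step 1: Discard zero differences. Original n = 12; n_eff = number of nonzero differences = 10.
Nonzero differences (with sign): -6, -2, -4, +5, -1, -9, -4, -6, -7, -9
Step 2: Count signs: positive = 1, negative = 9.
Step 3: Under H0: P(positive) = 0.5, so the number of positives S ~ Bin(10, 0.5).
Step 4: Two-sided exact p-value = sum of Bin(10,0.5) probabilities at or below the observed probability = 0.021484.
Step 5: alpha = 0.1. reject H0.

n_eff = 10, pos = 1, neg = 9, p = 0.021484, reject H0.


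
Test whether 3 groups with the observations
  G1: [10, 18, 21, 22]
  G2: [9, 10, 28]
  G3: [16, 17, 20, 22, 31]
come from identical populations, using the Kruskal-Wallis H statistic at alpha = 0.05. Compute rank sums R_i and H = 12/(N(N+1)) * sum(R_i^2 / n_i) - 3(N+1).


Step 1: Combine all N = 12 observations and assign midranks.
sorted (value, group, rank): (9,G2,1), (10,G1,2.5), (10,G2,2.5), (16,G3,4), (17,G3,5), (18,G1,6), (20,G3,7), (21,G1,8), (22,G1,9.5), (22,G3,9.5), (28,G2,11), (31,G3,12)
Step 2: Sum ranks within each group.
R_1 = 26 (n_1 = 4)
R_2 = 14.5 (n_2 = 3)
R_3 = 37.5 (n_3 = 5)
Step 3: H = 12/(N(N+1)) * sum(R_i^2/n_i) - 3(N+1)
     = 12/(12*13) * (26^2/4 + 14.5^2/3 + 37.5^2/5) - 3*13
     = 0.076923 * 520.333 - 39
     = 1.025641.
Step 4: Ties present; correction factor C = 1 - 12/(12^3 - 12) = 0.993007. Corrected H = 1.025641 / 0.993007 = 1.032864.
Step 5: Under H0, H ~ chi^2(2); p-value = 0.596646.
Step 6: alpha = 0.05. fail to reject H0.

H = 1.0329, df = 2, p = 0.596646, fail to reject H0.


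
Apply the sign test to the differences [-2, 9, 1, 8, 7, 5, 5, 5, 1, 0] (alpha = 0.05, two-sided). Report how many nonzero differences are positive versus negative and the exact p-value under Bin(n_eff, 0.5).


Step 1: Discard zero differences. Original n = 10; n_eff = number of nonzero differences = 9.
Nonzero differences (with sign): -2, +9, +1, +8, +7, +5, +5, +5, +1
Step 2: Count signs: positive = 8, negative = 1.
Step 3: Under H0: P(positive) = 0.5, so the number of positives S ~ Bin(9, 0.5).
Step 4: Two-sided exact p-value = sum of Bin(9,0.5) probabilities at or below the observed probability = 0.039062.
Step 5: alpha = 0.05. reject H0.

n_eff = 9, pos = 8, neg = 1, p = 0.039062, reject H0.


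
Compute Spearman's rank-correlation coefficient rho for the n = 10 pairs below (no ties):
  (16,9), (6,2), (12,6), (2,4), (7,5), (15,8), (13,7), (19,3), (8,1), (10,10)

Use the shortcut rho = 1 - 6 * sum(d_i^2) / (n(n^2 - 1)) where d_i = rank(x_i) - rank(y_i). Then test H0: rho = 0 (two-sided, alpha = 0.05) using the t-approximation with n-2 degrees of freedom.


Step 1: Rank x and y separately (midranks; no ties here).
rank(x): 16->9, 6->2, 12->6, 2->1, 7->3, 15->8, 13->7, 19->10, 8->4, 10->5
rank(y): 9->9, 2->2, 6->6, 4->4, 5->5, 8->8, 7->7, 3->3, 1->1, 10->10
Step 2: d_i = R_x(i) - R_y(i); compute d_i^2.
  (9-9)^2=0, (2-2)^2=0, (6-6)^2=0, (1-4)^2=9, (3-5)^2=4, (8-8)^2=0, (7-7)^2=0, (10-3)^2=49, (4-1)^2=9, (5-10)^2=25
sum(d^2) = 96.
Step 3: rho = 1 - 6*96 / (10*(10^2 - 1)) = 1 - 576/990 = 0.418182.
Step 4: Under H0, t = rho * sqrt((n-2)/(1-rho^2)) = 1.3021 ~ t(8).
Step 5: Two-sided p-value from the t-distribution with 8 df = 0.229113.
Step 6: alpha = 0.05. fail to reject H0.

rho = 0.4182, p = 0.229113, fail to reject H0 at alpha = 0.05.


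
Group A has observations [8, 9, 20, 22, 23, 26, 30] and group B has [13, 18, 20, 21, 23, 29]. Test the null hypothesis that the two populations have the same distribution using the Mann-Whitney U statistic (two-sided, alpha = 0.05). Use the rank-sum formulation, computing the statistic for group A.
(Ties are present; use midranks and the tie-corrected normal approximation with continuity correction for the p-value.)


Step 1: Combine and sort all 13 observations; assign midranks.
sorted (value, group): (8,X), (9,X), (13,Y), (18,Y), (20,X), (20,Y), (21,Y), (22,X), (23,X), (23,Y), (26,X), (29,Y), (30,X)
ranks: 8->1, 9->2, 13->3, 18->4, 20->5.5, 20->5.5, 21->7, 22->8, 23->9.5, 23->9.5, 26->11, 29->12, 30->13
Step 2: Rank sum for X: R1 = 1 + 2 + 5.5 + 8 + 9.5 + 11 + 13 = 50.
Step 3: U_X = R1 - n1(n1+1)/2 = 50 - 7*8/2 = 50 - 28 = 22.
       U_Y = n1*n2 - U_X = 42 - 22 = 20.
Step 4: Ties are present, so use the tie-corrected normal approximation (with continuity correction) for the p-value.
Step 5: p-value = 0.942900; compare to alpha = 0.05. fail to reject H0.

U_X = 22, p = 0.942900, fail to reject H0 at alpha = 0.05.


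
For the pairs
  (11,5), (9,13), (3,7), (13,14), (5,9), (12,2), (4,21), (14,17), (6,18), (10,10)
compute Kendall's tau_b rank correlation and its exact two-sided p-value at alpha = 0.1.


Step 1: Enumerate the 45 unordered pairs (i,j) with i<j and classify each by sign(x_j-x_i) * sign(y_j-y_i).
  (1,2):dx=-2,dy=+8->D; (1,3):dx=-8,dy=+2->D; (1,4):dx=+2,dy=+9->C; (1,5):dx=-6,dy=+4->D
  (1,6):dx=+1,dy=-3->D; (1,7):dx=-7,dy=+16->D; (1,8):dx=+3,dy=+12->C; (1,9):dx=-5,dy=+13->D
  (1,10):dx=-1,dy=+5->D; (2,3):dx=-6,dy=-6->C; (2,4):dx=+4,dy=+1->C; (2,5):dx=-4,dy=-4->C
  (2,6):dx=+3,dy=-11->D; (2,7):dx=-5,dy=+8->D; (2,8):dx=+5,dy=+4->C; (2,9):dx=-3,dy=+5->D
  (2,10):dx=+1,dy=-3->D; (3,4):dx=+10,dy=+7->C; (3,5):dx=+2,dy=+2->C; (3,6):dx=+9,dy=-5->D
  (3,7):dx=+1,dy=+14->C; (3,8):dx=+11,dy=+10->C; (3,9):dx=+3,dy=+11->C; (3,10):dx=+7,dy=+3->C
  (4,5):dx=-8,dy=-5->C; (4,6):dx=-1,dy=-12->C; (4,7):dx=-9,dy=+7->D; (4,8):dx=+1,dy=+3->C
  (4,9):dx=-7,dy=+4->D; (4,10):dx=-3,dy=-4->C; (5,6):dx=+7,dy=-7->D; (5,7):dx=-1,dy=+12->D
  (5,8):dx=+9,dy=+8->C; (5,9):dx=+1,dy=+9->C; (5,10):dx=+5,dy=+1->C; (6,7):dx=-8,dy=+19->D
  (6,8):dx=+2,dy=+15->C; (6,9):dx=-6,dy=+16->D; (6,10):dx=-2,dy=+8->D; (7,8):dx=+10,dy=-4->D
  (7,9):dx=+2,dy=-3->D; (7,10):dx=+6,dy=-11->D; (8,9):dx=-8,dy=+1->D; (8,10):dx=-4,dy=-7->C
  (9,10):dx=+4,dy=-8->D
Step 2: C = 21, D = 24, total pairs = 45.
Step 3: tau = (C - D)/(n(n-1)/2) = (21 - 24)/45 = -0.066667.
Step 4: Exact two-sided p-value (enumerate n! = 3628800 permutations of y under H0): p = 0.861801.
Step 5: alpha = 0.1. fail to reject H0.

tau_b = -0.0667 (C=21, D=24), p = 0.861801, fail to reject H0.


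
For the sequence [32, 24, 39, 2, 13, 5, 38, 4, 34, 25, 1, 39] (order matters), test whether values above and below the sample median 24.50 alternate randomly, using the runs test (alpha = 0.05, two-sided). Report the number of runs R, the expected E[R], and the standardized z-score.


Step 1: Compute median = 24.50; label A = above, B = below.
Labels in order: ABABBBABAABA  (n_A = 6, n_B = 6)
Step 2: Count runs R = 9.
Step 3: Under H0 (random ordering), E[R] = 2*n_A*n_B/(n_A+n_B) + 1 = 2*6*6/12 + 1 = 7.0000.
        Var[R] = 2*n_A*n_B*(2*n_A*n_B - n_A - n_B) / ((n_A+n_B)^2 * (n_A+n_B-1)) = 4320/1584 = 2.7273.
        SD[R] = 1.6514.
Step 4: Continuity-corrected z = (R - 0.5 - E[R]) / SD[R] = (9 - 0.5 - 7.0000) / 1.6514 = 0.9083.
Step 5: Two-sided p-value via normal approximation = 2*(1 - Phi(|z|)) = 0.363722.
Step 6: alpha = 0.05. fail to reject H0.

R = 9, z = 0.9083, p = 0.363722, fail to reject H0.


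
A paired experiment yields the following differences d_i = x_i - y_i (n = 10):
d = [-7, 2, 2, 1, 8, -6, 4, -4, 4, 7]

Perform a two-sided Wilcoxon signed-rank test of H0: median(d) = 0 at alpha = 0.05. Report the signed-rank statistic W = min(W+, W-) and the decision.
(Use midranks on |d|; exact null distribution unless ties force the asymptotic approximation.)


Step 1: Drop any zero differences (none here) and take |d_i|.
|d| = [7, 2, 2, 1, 8, 6, 4, 4, 4, 7]
Step 2: Midrank |d_i| (ties get averaged ranks).
ranks: |7|->8.5, |2|->2.5, |2|->2.5, |1|->1, |8|->10, |6|->7, |4|->5, |4|->5, |4|->5, |7|->8.5
Step 3: Attach original signs; sum ranks with positive sign and with negative sign.
W+ = 2.5 + 2.5 + 1 + 10 + 5 + 5 + 8.5 = 34.5
W- = 8.5 + 7 + 5 = 20.5
(Check: W+ + W- = 55 should equal n(n+1)/2 = 55.)
Step 4: Test statistic W = min(W+, W-) = 20.5.
Step 5: Ties in |d|, so use the tie-corrected normal approximation.
        E[W] = n(n+1)/4 = 10*11/4 = 27.5.
        Tie groups: |d|=2 (t=2), |d|=4 (t=3), |d|=7 (t=2); sum(t^3 - t) = 36.
        Var[W] = n(n+1)(2n+1)/24 - sum(t^3-t)/48 = 2310/24 - 36/48 = 95.5.
        z = (W - E[W]) / sqrt(Var[W]) = (20.5 - 27.5) / 9.7724 = -0.7163.
        Two-sided p = 2*Phi(z) = 0.473805.
Step 6: alpha = 0.05. fail to reject H0.

W+ = 34.5, W- = 20.5, W = min = 20.5, p = 0.473805, fail to reject H0.


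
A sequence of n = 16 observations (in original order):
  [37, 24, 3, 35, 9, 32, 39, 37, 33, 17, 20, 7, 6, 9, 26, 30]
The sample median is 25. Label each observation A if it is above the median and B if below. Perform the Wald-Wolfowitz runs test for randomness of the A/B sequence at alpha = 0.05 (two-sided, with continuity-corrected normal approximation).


Step 1: Compute median = 25; label A = above, B = below.
Labels in order: ABBABAAAABBBBBAA  (n_A = 8, n_B = 8)
Step 2: Count runs R = 7.
Step 3: Under H0 (random ordering), E[R] = 2*n_A*n_B/(n_A+n_B) + 1 = 2*8*8/16 + 1 = 9.0000.
        Var[R] = 2*n_A*n_B*(2*n_A*n_B - n_A - n_B) / ((n_A+n_B)^2 * (n_A+n_B-1)) = 14336/3840 = 3.7333.
        SD[R] = 1.9322.
Step 4: Continuity-corrected z = (R + 0.5 - E[R]) / SD[R] = (7 + 0.5 - 9.0000) / 1.9322 = -0.7763.
Step 5: Two-sided p-value via normal approximation = 2*(1 - Phi(|z|)) = 0.437558.
Step 6: alpha = 0.05. fail to reject H0.

R = 7, z = -0.7763, p = 0.437558, fail to reject H0.


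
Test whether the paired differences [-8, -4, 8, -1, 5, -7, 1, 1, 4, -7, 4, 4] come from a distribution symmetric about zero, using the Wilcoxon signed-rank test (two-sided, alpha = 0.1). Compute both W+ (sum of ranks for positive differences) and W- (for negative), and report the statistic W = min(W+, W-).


Step 1: Drop any zero differences (none here) and take |d_i|.
|d| = [8, 4, 8, 1, 5, 7, 1, 1, 4, 7, 4, 4]
Step 2: Midrank |d_i| (ties get averaged ranks).
ranks: |8|->11.5, |4|->5.5, |8|->11.5, |1|->2, |5|->8, |7|->9.5, |1|->2, |1|->2, |4|->5.5, |7|->9.5, |4|->5.5, |4|->5.5
Step 3: Attach original signs; sum ranks with positive sign and with negative sign.
W+ = 11.5 + 8 + 2 + 2 + 5.5 + 5.5 + 5.5 = 40
W- = 11.5 + 5.5 + 2 + 9.5 + 9.5 = 38
(Check: W+ + W- = 78 should equal n(n+1)/2 = 78.)
Step 4: Test statistic W = min(W+, W-) = 38.
Step 5: Ties in |d|, so use the tie-corrected normal approximation.
        E[W] = n(n+1)/4 = 12*13/4 = 39.
        Tie groups: |d|=1 (t=3), |d|=4 (t=4), |d|=7 (t=2), |d|=8 (t=2); sum(t^3 - t) = 96.
        Var[W] = n(n+1)(2n+1)/24 - sum(t^3-t)/48 = 3900/24 - 96/48 = 160.5.
        z = (W - E[W]) / sqrt(Var[W]) = (38 - 39) / 12.6689 = -0.0789.
        Two-sided p = 2*Phi(z) = 0.937085.
Step 6: alpha = 0.1. fail to reject H0.

W+ = 40, W- = 38, W = min = 38, p = 0.937085, fail to reject H0.


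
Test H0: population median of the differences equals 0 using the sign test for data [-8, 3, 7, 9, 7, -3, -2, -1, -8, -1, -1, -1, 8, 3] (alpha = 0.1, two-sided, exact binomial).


Step 1: Discard zero differences. Original n = 14; n_eff = number of nonzero differences = 14.
Nonzero differences (with sign): -8, +3, +7, +9, +7, -3, -2, -1, -8, -1, -1, -1, +8, +3
Step 2: Count signs: positive = 6, negative = 8.
Step 3: Under H0: P(positive) = 0.5, so the number of positives S ~ Bin(14, 0.5).
Step 4: Two-sided exact p-value = sum of Bin(14,0.5) probabilities at or below the observed probability = 0.790527.
Step 5: alpha = 0.1. fail to reject H0.

n_eff = 14, pos = 6, neg = 8, p = 0.790527, fail to reject H0.


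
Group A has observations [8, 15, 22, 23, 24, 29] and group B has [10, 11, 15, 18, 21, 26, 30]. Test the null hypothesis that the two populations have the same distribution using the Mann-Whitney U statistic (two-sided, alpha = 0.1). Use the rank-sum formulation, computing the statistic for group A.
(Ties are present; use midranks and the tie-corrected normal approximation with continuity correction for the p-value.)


Step 1: Combine and sort all 13 observations; assign midranks.
sorted (value, group): (8,X), (10,Y), (11,Y), (15,X), (15,Y), (18,Y), (21,Y), (22,X), (23,X), (24,X), (26,Y), (29,X), (30,Y)
ranks: 8->1, 10->2, 11->3, 15->4.5, 15->4.5, 18->6, 21->7, 22->8, 23->9, 24->10, 26->11, 29->12, 30->13
Step 2: Rank sum for X: R1 = 1 + 4.5 + 8 + 9 + 10 + 12 = 44.5.
Step 3: U_X = R1 - n1(n1+1)/2 = 44.5 - 6*7/2 = 44.5 - 21 = 23.5.
       U_Y = n1*n2 - U_X = 42 - 23.5 = 18.5.
Step 4: Ties are present, so use the tie-corrected normal approximation (with continuity correction) for the p-value.
Step 5: p-value = 0.774796; compare to alpha = 0.1. fail to reject H0.

U_X = 23.5, p = 0.774796, fail to reject H0 at alpha = 0.1.


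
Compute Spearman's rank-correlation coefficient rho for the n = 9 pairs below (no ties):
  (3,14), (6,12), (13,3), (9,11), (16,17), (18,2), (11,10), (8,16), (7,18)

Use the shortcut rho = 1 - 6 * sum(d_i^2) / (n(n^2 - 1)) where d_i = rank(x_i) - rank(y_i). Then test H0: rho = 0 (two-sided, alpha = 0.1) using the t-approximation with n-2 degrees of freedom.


Step 1: Rank x and y separately (midranks; no ties here).
rank(x): 3->1, 6->2, 13->7, 9->5, 16->8, 18->9, 11->6, 8->4, 7->3
rank(y): 14->6, 12->5, 3->2, 11->4, 17->8, 2->1, 10->3, 16->7, 18->9
Step 2: d_i = R_x(i) - R_y(i); compute d_i^2.
  (1-6)^2=25, (2-5)^2=9, (7-2)^2=25, (5-4)^2=1, (8-8)^2=0, (9-1)^2=64, (6-3)^2=9, (4-7)^2=9, (3-9)^2=36
sum(d^2) = 178.
Step 3: rho = 1 - 6*178 / (9*(9^2 - 1)) = 1 - 1068/720 = -0.483333.
Step 4: Under H0, t = rho * sqrt((n-2)/(1-rho^2)) = -1.4607 ~ t(7).
Step 5: Two-sided p-value from the t-distribution with 7 df = 0.187470.
Step 6: alpha = 0.1. fail to reject H0.

rho = -0.4833, p = 0.187470, fail to reject H0 at alpha = 0.1.


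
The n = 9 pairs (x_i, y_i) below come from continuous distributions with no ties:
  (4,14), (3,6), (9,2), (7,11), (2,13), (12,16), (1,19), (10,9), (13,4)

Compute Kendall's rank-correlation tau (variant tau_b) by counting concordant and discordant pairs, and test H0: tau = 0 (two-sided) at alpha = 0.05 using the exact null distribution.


Step 1: Enumerate the 36 unordered pairs (i,j) with i<j and classify each by sign(x_j-x_i) * sign(y_j-y_i).
  (1,2):dx=-1,dy=-8->C; (1,3):dx=+5,dy=-12->D; (1,4):dx=+3,dy=-3->D; (1,5):dx=-2,dy=-1->C
  (1,6):dx=+8,dy=+2->C; (1,7):dx=-3,dy=+5->D; (1,8):dx=+6,dy=-5->D; (1,9):dx=+9,dy=-10->D
  (2,3):dx=+6,dy=-4->D; (2,4):dx=+4,dy=+5->C; (2,5):dx=-1,dy=+7->D; (2,6):dx=+9,dy=+10->C
  (2,7):dx=-2,dy=+13->D; (2,8):dx=+7,dy=+3->C; (2,9):dx=+10,dy=-2->D; (3,4):dx=-2,dy=+9->D
  (3,5):dx=-7,dy=+11->D; (3,6):dx=+3,dy=+14->C; (3,7):dx=-8,dy=+17->D; (3,8):dx=+1,dy=+7->C
  (3,9):dx=+4,dy=+2->C; (4,5):dx=-5,dy=+2->D; (4,6):dx=+5,dy=+5->C; (4,7):dx=-6,dy=+8->D
  (4,8):dx=+3,dy=-2->D; (4,9):dx=+6,dy=-7->D; (5,6):dx=+10,dy=+3->C; (5,7):dx=-1,dy=+6->D
  (5,8):dx=+8,dy=-4->D; (5,9):dx=+11,dy=-9->D; (6,7):dx=-11,dy=+3->D; (6,8):dx=-2,dy=-7->C
  (6,9):dx=+1,dy=-12->D; (7,8):dx=+9,dy=-10->D; (7,9):dx=+12,dy=-15->D; (8,9):dx=+3,dy=-5->D
Step 2: C = 12, D = 24, total pairs = 36.
Step 3: tau = (C - D)/(n(n-1)/2) = (12 - 24)/36 = -0.333333.
Step 4: Exact two-sided p-value (enumerate n! = 362880 permutations of y under H0): p = 0.259518.
Step 5: alpha = 0.05. fail to reject H0.

tau_b = -0.3333 (C=12, D=24), p = 0.259518, fail to reject H0.


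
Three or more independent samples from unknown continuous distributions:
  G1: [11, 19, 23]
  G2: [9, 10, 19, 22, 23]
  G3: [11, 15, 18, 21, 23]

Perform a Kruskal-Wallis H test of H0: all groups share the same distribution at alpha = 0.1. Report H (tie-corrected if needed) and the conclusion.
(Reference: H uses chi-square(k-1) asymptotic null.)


Step 1: Combine all N = 13 observations and assign midranks.
sorted (value, group, rank): (9,G2,1), (10,G2,2), (11,G1,3.5), (11,G3,3.5), (15,G3,5), (18,G3,6), (19,G1,7.5), (19,G2,7.5), (21,G3,9), (22,G2,10), (23,G1,12), (23,G2,12), (23,G3,12)
Step 2: Sum ranks within each group.
R_1 = 23 (n_1 = 3)
R_2 = 32.5 (n_2 = 5)
R_3 = 35.5 (n_3 = 5)
Step 3: H = 12/(N(N+1)) * sum(R_i^2/n_i) - 3(N+1)
     = 12/(13*14) * (23^2/3 + 32.5^2/5 + 35.5^2/5) - 3*14
     = 0.065934 * 639.633 - 42
     = 0.173626.
Step 4: Ties present; correction factor C = 1 - 36/(13^3 - 13) = 0.983516. Corrected H = 0.173626 / 0.983516 = 0.176536.
Step 5: Under H0, H ~ chi^2(2); p-value = 0.915515.
Step 6: alpha = 0.1. fail to reject H0.

H = 0.1765, df = 2, p = 0.915515, fail to reject H0.


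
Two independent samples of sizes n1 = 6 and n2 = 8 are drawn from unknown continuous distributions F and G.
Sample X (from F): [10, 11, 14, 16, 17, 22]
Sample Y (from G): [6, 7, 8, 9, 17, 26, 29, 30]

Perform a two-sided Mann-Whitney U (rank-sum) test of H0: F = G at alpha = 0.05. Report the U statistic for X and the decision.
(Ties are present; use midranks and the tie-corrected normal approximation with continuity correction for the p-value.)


Step 1: Combine and sort all 14 observations; assign midranks.
sorted (value, group): (6,Y), (7,Y), (8,Y), (9,Y), (10,X), (11,X), (14,X), (16,X), (17,X), (17,Y), (22,X), (26,Y), (29,Y), (30,Y)
ranks: 6->1, 7->2, 8->3, 9->4, 10->5, 11->6, 14->7, 16->8, 17->9.5, 17->9.5, 22->11, 26->12, 29->13, 30->14
Step 2: Rank sum for X: R1 = 5 + 6 + 7 + 8 + 9.5 + 11 = 46.5.
Step 3: U_X = R1 - n1(n1+1)/2 = 46.5 - 6*7/2 = 46.5 - 21 = 25.5.
       U_Y = n1*n2 - U_X = 48 - 25.5 = 22.5.
Step 4: Ties are present, so use the tie-corrected normal approximation (with continuity correction) for the p-value.
Step 5: p-value = 0.897167; compare to alpha = 0.05. fail to reject H0.

U_X = 25.5, p = 0.897167, fail to reject H0 at alpha = 0.05.


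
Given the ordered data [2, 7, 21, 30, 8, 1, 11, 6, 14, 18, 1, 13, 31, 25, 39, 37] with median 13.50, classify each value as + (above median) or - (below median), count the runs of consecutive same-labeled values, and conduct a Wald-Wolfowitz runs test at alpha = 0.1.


Step 1: Compute median = 13.50; label A = above, B = below.
Labels in order: BBAABBBBAABBAAAA  (n_A = 8, n_B = 8)
Step 2: Count runs R = 6.
Step 3: Under H0 (random ordering), E[R] = 2*n_A*n_B/(n_A+n_B) + 1 = 2*8*8/16 + 1 = 9.0000.
        Var[R] = 2*n_A*n_B*(2*n_A*n_B - n_A - n_B) / ((n_A+n_B)^2 * (n_A+n_B-1)) = 14336/3840 = 3.7333.
        SD[R] = 1.9322.
Step 4: Continuity-corrected z = (R + 0.5 - E[R]) / SD[R] = (6 + 0.5 - 9.0000) / 1.9322 = -1.2939.
Step 5: Two-sided p-value via normal approximation = 2*(1 - Phi(|z|)) = 0.195709.
Step 6: alpha = 0.1. fail to reject H0.

R = 6, z = -1.2939, p = 0.195709, fail to reject H0.


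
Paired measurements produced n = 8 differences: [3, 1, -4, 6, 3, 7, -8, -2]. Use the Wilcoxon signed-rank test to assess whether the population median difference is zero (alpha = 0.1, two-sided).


Step 1: Drop any zero differences (none here) and take |d_i|.
|d| = [3, 1, 4, 6, 3, 7, 8, 2]
Step 2: Midrank |d_i| (ties get averaged ranks).
ranks: |3|->3.5, |1|->1, |4|->5, |6|->6, |3|->3.5, |7|->7, |8|->8, |2|->2
Step 3: Attach original signs; sum ranks with positive sign and with negative sign.
W+ = 3.5 + 1 + 6 + 3.5 + 7 = 21
W- = 5 + 8 + 2 = 15
(Check: W+ + W- = 36 should equal n(n+1)/2 = 36.)
Step 4: Test statistic W = min(W+, W-) = 15.
Step 5: Ties in |d|, so use the tie-corrected normal approximation.
        E[W] = n(n+1)/4 = 8*9/4 = 18.
        Tie groups: |d|=3 (t=2); sum(t^3 - t) = 6.
        Var[W] = n(n+1)(2n+1)/24 - sum(t^3-t)/48 = 1224/24 - 6/48 = 50.875.
        z = (W - E[W]) / sqrt(Var[W]) = (15 - 18) / 7.1327 = -0.4206.
        Two-sided p = 2*Phi(z) = 0.674047.
Step 6: alpha = 0.1. fail to reject H0.

W+ = 21, W- = 15, W = min = 15, p = 0.674047, fail to reject H0.
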